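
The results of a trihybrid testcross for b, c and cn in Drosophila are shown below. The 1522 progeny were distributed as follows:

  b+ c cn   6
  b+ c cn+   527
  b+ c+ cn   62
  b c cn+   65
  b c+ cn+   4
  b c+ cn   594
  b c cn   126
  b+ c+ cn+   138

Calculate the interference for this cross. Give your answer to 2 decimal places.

The two most frequent reciprocal classes, b c+ cn and b+ c cn+, are the parental types, so the F1 was b c+ cn / b+ c cn+.
The two rarest classes, b c+ cn+ and b+ c cn, are the double crossovers. Comparing them with the parentals, only the cn allele has switched, so cn is the middle locus and the order is c – cn – b.
c–cn: (264 + 10)/1522 = 0.1800; cn–b: (127 + 10)/1522 = 0.0900.
Expected DCO frequency = 0.1800 × 0.0900 ≈ 0.01620; observed = 10/1522 ≈ 0.00657.
Coefficient of coincidence = 0.00657/0.01620 ≈ 0.41; interference = 1 − 0.41 = 0.59.

0.59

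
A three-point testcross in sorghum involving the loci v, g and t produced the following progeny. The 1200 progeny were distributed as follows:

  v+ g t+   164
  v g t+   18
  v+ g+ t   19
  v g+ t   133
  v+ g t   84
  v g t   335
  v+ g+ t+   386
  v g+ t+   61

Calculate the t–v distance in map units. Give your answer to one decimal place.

15.2 map units

The two most frequent reciprocal classes, v+ g+ t+ and v g t, are the parental types, so the F1 was v+ g+ t+ / v g t.
The two rarest classes, v+ g+ t and v g t+, are the double crossovers. Comparing them with the parentals, only the t allele has switched, so t is the middle locus and the order is g – t – v.
Crossovers in the t–v interval produce the single-crossover classes v g+ t+ and v+ g t (61 + 84 = 145) plus the double crossovers (37).
RF(t–v) = (145 + 37) / 1200 = 182/1200 = 0.1517 → 15.2 map units.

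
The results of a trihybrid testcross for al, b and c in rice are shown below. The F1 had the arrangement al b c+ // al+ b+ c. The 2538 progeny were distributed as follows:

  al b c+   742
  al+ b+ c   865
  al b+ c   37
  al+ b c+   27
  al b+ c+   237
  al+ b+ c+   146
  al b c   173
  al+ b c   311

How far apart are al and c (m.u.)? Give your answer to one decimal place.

The two rarest classes, al+ b c+ and al b+ c, are the double crossovers. Comparing them with the parentals, only the al allele has switched, so al is the middle locus and the order is c – al – b.
Crossovers in the c–al interval produce the single-crossover classes al b c and al+ b+ c+ (173 + 146 = 319) plus the double crossovers (64).
RF(c–al) = (319 + 64) / 2538 = 383/2538 = 0.1509 → 15.1 m.u.

15.1 m.u.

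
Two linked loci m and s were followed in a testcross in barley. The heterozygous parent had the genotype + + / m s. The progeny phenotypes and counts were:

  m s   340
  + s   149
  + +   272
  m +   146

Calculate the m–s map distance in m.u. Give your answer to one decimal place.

32.5 m.u.

The recombinant classes are + s and m +: 149 + 146 = 295.
Recombination frequency = 295/907 = 0.3252 ≈ 32.5%, i.e. 32.5 m.u.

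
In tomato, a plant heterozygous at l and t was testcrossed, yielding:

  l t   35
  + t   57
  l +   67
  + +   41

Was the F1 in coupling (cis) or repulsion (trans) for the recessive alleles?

The two most frequent classes are + t (57) and l + (67); these are the parental (non-recombinant) types.
So the F1 carried + t on one chromosome and l + on the other — the recessive alleles are on opposite chromosomes (trans / repulsion).

trans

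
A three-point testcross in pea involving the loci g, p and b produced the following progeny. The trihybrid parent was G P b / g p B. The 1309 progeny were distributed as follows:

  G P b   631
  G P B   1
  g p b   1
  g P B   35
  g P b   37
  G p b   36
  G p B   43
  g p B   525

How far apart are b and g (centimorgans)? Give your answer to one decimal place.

6.3 centimorgans

The two rarest classes, G P B and g p b, are the double crossovers. Comparing them with the parentals, only the b allele has switched, so b is the middle locus and the order is p – b – g.
Crossovers in the b–g interval produce the single-crossover classes g P b and G p B (37 + 43 = 80) plus the double crossovers (2).
RF(b–g) = (80 + 2) / 1309 = 82/1309 = 0.0626 → 6.3 centimorgans.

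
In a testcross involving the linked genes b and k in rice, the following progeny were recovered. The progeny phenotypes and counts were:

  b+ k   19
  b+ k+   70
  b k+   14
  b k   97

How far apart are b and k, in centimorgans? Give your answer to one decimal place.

16.5 centimorgans

The two most frequent classes, b+ k+ (70) and b k (97), are the parental types, so the F1 was b+ k+ / b k.
The recombinant classes are b+ k and b k+: 19 + 14 = 33.
Recombination frequency = 33/200 = 0.1650 ≈ 16.5%, i.e. 16.5 centimorgans.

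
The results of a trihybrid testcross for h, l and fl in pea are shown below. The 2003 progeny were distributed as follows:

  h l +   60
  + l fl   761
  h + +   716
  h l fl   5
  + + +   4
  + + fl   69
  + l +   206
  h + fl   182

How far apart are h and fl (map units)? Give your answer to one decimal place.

The two most frequent reciprocal classes, h + + and + l fl, are the parental types, so the F1 was h + + / + l fl.
The two rarest classes, + + + and h l fl, are the double crossovers. Comparing them with the parentals, only the h allele has switched, so h is the middle locus and the order is l – h – fl.
Crossovers in the h–fl interval produce the single-crossover classes h + fl and + l + (182 + 206 = 388) plus the double crossovers (9).
RF(h–fl) = (388 + 9) / 2003 = 397/2003 = 0.1982 → 19.8 map units.

19.8 map units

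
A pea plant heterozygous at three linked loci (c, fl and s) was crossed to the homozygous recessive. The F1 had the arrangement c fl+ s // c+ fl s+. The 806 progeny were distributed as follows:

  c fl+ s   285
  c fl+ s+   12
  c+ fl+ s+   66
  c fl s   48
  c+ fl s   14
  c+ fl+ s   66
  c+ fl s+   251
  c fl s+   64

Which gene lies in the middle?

s

The two rarest classes, c fl+ s+ and c+ fl s, are the double crossovers. Comparing them with the parentals, only the s allele has switched, so s is the middle locus and the order is fl – s – c.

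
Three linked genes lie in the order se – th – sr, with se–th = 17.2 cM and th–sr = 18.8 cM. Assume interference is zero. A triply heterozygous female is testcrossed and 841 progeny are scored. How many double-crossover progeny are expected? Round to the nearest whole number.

Map distances give recombination frequencies of 0.172 and 0.188 for the two intervals.
With no interference, expected double-crossover frequency = 0.172 × 0.188 = 0.03234.
Expected number = 0.03234 × 841 = 27.19 ≈ 27.

27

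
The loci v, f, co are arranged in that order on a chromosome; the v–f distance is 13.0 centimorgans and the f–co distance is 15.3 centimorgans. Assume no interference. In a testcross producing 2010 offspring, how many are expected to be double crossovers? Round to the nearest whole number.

40

Map distances give recombination frequencies of 0.130 and 0.153 for the two intervals.
With no interference, expected double-crossover frequency = 0.130 × 0.153 = 0.01989.
Expected number = 0.01989 × 2010 = 39.98 ≈ 40.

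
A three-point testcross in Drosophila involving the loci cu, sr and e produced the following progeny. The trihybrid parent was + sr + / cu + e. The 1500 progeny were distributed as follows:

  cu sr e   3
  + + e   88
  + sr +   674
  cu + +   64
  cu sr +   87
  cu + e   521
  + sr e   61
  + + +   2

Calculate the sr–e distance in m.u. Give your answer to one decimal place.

8.7 m.u.

The two rarest classes, + + + and cu sr e, are the double crossovers. Comparing them with the parentals, only the sr allele has switched, so sr is the middle locus and the order is cu – sr – e.
Crossovers in the sr–e interval produce the single-crossover classes + sr e and cu + + (61 + 64 = 125) plus the double crossovers (5).
RF(sr–e) = (125 + 5) / 1500 = 130/1500 = 0.0867 → 8.7 m.u.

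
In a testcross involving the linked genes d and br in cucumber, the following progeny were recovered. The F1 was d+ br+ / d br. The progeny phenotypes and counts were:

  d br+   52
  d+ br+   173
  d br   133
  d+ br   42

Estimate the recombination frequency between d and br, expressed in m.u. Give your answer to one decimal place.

23.5 m.u.

The recombinant classes are d+ br and d br+: 42 + 52 = 94.
Recombination frequency = 94/400 = 0.2350 ≈ 23.5%, i.e. 23.5 m.u.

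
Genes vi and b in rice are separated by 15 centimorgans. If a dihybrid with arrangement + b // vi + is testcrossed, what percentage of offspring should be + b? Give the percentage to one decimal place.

A map distance of 15 centimorgans corresponds to a recombination frequency of 0.150.
The F1 is + b / vi +, so + b is a parental gamete class with expected frequency (1 − r)/2 = 0.850/2 = 0.4250.
That is 0.4250 = 42.5% of the progeny.

42.5%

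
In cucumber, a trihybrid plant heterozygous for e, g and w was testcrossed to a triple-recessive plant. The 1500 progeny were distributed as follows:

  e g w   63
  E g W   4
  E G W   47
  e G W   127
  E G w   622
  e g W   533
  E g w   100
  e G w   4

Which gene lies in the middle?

e

The two most frequent reciprocal classes, E G w and e g W, are the parental types, so the F1 was E G w / e g W.
The two rarest classes, e G w and E g W, are the double crossovers. Comparing them with the parentals, only the e allele has switched, so e is the middle locus and the order is g – e – w.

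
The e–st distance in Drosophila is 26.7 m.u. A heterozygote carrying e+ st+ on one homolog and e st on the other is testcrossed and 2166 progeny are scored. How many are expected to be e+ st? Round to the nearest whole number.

289

A map distance of 26.7 m.u. corresponds to a recombination frequency of 0.267.
The F1 is e+ st+ / e st, so e+ st is a recombinant gamete class with expected frequency r/2 = 0.267/2 = 0.1335.
Expected number = 0.1335 × 2166 = 289.16 ≈ 289.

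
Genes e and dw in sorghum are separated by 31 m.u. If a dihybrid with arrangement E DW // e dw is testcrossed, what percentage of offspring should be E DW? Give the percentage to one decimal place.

A map distance of 31 m.u. corresponds to a recombination frequency of 0.310.
The F1 is E DW / e dw, so E DW is a parental gamete class with expected frequency (1 − r)/2 = 0.690/2 = 0.3450.
That is 0.3450 = 34.5% of the progeny.

34.5%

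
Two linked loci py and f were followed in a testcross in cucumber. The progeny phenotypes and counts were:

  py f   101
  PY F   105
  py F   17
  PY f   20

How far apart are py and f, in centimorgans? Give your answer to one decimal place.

15.2 centimorgans

The two most frequent classes, PY F (105) and py f (101), are the parental types, so the F1 was PY F / py f.
The recombinant classes are PY f and py F: 20 + 17 = 37.
Recombination frequency = 37/243 = 0.1523 ≈ 15.2%, i.e. 15.2 centimorgans.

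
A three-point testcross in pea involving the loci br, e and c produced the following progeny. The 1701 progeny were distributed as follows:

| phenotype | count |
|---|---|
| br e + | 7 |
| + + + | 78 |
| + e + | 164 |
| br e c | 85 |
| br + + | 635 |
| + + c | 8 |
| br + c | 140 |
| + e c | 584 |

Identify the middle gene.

The two most frequent reciprocal classes, + e c and br + +, are the parental types, so the F1 was + e c / br + +.
The two rarest classes, + + c and br e +, are the double crossovers. Comparing them with the parentals, only the e allele has switched, so e is the middle locus and the order is c – e – br.

e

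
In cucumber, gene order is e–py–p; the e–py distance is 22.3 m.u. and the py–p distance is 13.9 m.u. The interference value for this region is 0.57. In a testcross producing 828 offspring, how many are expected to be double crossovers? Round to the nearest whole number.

11

Map distances give recombination frequencies of 0.223 and 0.139 for the two intervals.
With interference 0.57 (so coincidence = 0.43), expected double-crossover frequency = 0.223 × 0.139 × 0.43 = 0.01333.
Expected number = 0.01333 × 828 = 11.04 ≈ 11.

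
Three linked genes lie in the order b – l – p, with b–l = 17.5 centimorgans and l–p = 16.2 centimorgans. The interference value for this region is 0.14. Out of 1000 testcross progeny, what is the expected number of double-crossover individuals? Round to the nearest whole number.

24

Map distances give recombination frequencies of 0.175 and 0.162 for the two intervals.
With interference 0.14 (so coincidence = 0.86), expected double-crossover frequency = 0.175 × 0.162 × 0.86 = 0.02438.
Expected number = 0.02438 × 1000 = 24.38 ≈ 24.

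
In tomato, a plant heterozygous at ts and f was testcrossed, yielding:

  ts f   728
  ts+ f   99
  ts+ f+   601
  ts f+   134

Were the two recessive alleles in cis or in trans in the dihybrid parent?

cis

The two most frequent classes are ts+ f+ (601) and ts f (728); these are the parental (non-recombinant) types.
So the F1 carried ts+ f+ on one chromosome and ts f on the other — the recessive alleles are on the same chromosome (cis / coupling).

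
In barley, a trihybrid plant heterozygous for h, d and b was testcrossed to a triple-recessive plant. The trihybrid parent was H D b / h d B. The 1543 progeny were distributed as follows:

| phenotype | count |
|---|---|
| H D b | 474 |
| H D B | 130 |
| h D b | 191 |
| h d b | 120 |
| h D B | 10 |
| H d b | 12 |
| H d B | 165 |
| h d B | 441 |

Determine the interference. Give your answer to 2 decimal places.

The two rarest classes, H d b and h D B, are the double crossovers. Comparing them with the parentals, only the d allele has switched, so d is the middle locus and the order is h – d – b.
h–d: (356 + 22)/1543 = 0.2450; d–b: (250 + 22)/1543 = 0.1763.
Expected DCO frequency = 0.2450 × 0.1763 ≈ 0.04319; observed = 22/1543 ≈ 0.01426.
Coefficient of coincidence = 0.01426/0.04319 ≈ 0.33; interference = 1 − 0.33 = 0.67.

0.67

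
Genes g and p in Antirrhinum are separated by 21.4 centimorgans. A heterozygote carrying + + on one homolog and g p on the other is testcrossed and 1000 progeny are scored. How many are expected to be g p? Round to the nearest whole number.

A map distance of 21.4 centimorgans corresponds to a recombination frequency of 0.214.
The F1 is + + / g p, so g p is a parental gamete class with expected frequency (1 − r)/2 = 0.786/2 = 0.3930.
Expected number = 0.3930 × 1000 = 393.00 ≈ 393.

393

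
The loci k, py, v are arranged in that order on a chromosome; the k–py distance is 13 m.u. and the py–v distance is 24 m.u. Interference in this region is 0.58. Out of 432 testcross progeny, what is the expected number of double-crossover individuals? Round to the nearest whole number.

Map distances give recombination frequencies of 0.130 and 0.240 for the two intervals.
With interference 0.58 (so coincidence = 0.42), expected double-crossover frequency = 0.130 × 0.240 × 0.42 = 0.01310.
Expected number = 0.01310 × 432 = 5.66 ≈ 6.

6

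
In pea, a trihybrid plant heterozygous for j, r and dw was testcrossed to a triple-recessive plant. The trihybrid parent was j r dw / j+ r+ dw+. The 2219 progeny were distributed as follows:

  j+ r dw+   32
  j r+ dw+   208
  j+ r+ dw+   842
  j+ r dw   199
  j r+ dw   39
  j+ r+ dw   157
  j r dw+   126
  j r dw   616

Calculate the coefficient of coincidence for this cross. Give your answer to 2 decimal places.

0.93

The two rarest classes, j r+ dw and j+ r dw+, are the double crossovers. Comparing them with the parentals, only the r allele has switched, so r is the middle locus and the order is j – r – dw.
j–r: (407 + 71)/2219 = 0.2154; r–dw: (283 + 71)/2219 = 0.1595.
Expected DCO frequency = 0.2154 × 0.1595 ≈ 0.03436; observed = 71/2219 ≈ 0.03200.
Coefficient of coincidence = 0.03200/0.03436 ≈ 0.93.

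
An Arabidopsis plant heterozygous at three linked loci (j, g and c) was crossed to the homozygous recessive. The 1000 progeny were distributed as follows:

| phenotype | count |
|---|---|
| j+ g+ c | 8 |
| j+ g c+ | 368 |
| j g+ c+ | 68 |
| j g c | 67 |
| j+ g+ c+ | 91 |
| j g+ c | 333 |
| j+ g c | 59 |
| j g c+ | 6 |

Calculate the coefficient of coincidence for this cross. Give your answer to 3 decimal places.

0.577

The two most frequent reciprocal classes, j g+ c and j+ g c+, are the parental types, so the F1 was j g+ c / j+ g c+.
The two rarest classes, j+ g+ c and j g c+, are the double crossovers. Comparing them with the parentals, only the j allele has switched, so j is the middle locus and the order is c – j – g.
c–j: (127 + 14)/1000 = 0.1410; j–g: (158 + 14)/1000 = 0.1720.
Expected DCO frequency = 0.1410 × 0.1720 ≈ 0.02425; observed = 14/1000 ≈ 0.01400.
Coefficient of coincidence = 0.01400/0.02425 ≈ 0.577.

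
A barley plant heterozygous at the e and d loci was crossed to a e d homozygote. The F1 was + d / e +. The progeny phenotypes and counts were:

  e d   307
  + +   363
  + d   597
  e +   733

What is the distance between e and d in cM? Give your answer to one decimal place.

33.5 cM

The recombinant classes are + + and e d: 363 + 307 = 670.
Recombination frequency = 670/2000 = 0.3350 ≈ 33.5%, i.e. 33.5 cM.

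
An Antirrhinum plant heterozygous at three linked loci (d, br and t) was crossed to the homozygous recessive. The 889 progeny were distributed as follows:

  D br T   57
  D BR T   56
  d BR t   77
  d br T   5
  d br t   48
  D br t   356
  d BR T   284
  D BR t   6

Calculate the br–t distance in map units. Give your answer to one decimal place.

The two most frequent reciprocal classes, D br t and d BR T, are the parental types, so the F1 was D br t / d BR T.
The two rarest classes, D BR t and d br T, are the double crossovers. Comparing them with the parentals, only the br allele has switched, so br is the middle locus and the order is t – br – d.
Crossovers in the t–br interval produce the single-crossover classes D br T and d BR t (57 + 77 = 134) plus the double crossovers (11).
RF(t–br) = (134 + 11) / 889 = 145/889 = 0.1631 → 16.3 map units.

16.3 map units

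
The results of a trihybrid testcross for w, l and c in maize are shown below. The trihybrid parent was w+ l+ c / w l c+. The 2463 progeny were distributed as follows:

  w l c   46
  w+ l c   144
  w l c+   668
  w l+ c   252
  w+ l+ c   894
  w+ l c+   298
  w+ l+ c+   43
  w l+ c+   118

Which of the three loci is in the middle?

c

The two rarest classes, w+ l+ c+ and w l c, are the double crossovers. Comparing them with the parentals, only the c allele has switched, so c is the middle locus and the order is l – c – w.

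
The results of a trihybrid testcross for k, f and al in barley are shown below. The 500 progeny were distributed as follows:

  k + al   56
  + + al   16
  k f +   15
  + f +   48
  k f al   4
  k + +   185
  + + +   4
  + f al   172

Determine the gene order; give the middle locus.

The two most frequent reciprocal classes, + f al and k + +, are the parental types, so the F1 was + f al / k + +.
The two rarest classes, k f al and + + +, are the double crossovers. Comparing them with the parentals, only the k allele has switched, so k is the middle locus and the order is f – k – al.

k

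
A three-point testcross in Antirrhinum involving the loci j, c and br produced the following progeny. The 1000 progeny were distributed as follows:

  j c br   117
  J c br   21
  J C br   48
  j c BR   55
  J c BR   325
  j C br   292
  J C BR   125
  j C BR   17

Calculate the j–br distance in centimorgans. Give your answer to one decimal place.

The two most frequent reciprocal classes, J c BR and j C br, are the parental types, so the F1 was J c BR / j C br.
The two rarest classes, J c br and j C BR, are the double crossovers. Comparing them with the parentals, only the br allele has switched, so br is the middle locus and the order is c – br – j.
Crossovers in the br–j interval produce the single-crossover classes j c BR and J C br (55 + 48 = 103) plus the double crossovers (38).
RF(br–j) = (103 + 38) / 1000 = 141/1000 = 0.1410 → 14.1 centimorgans.

14.1 centimorgans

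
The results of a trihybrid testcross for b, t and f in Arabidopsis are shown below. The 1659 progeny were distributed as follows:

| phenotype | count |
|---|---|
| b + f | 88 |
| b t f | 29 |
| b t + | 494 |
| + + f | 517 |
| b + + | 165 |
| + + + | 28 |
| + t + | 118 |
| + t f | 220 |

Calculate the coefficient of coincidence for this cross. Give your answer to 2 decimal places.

The two most frequent reciprocal classes, b t + and + + f, are the parental types, so the F1 was b t + / + + f.
The two rarest classes, b t f and + + +, are the double crossovers. Comparing them with the parentals, only the f allele has switched, so f is the middle locus and the order is t – f – b.
t–f: (385 + 57)/1659 = 0.2664; f–b: (206 + 57)/1659 = 0.1585.
Expected DCO frequency = 0.2664 × 0.1585 ≈ 0.04222; observed = 57/1659 ≈ 0.03436.
Coefficient of coincidence = 0.03436/0.04222 ≈ 0.81.

0.81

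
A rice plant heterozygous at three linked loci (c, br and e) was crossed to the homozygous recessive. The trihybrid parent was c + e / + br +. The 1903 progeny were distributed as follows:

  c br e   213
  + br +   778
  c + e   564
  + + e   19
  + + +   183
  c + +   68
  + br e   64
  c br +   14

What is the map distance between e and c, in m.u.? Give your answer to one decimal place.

8.7 m.u.

The two rarest classes, + + e and c br +, are the double crossovers. Comparing them with the parentals, only the c allele has switched, so c is the middle locus and the order is br – c – e.
Crossovers in the c–e interval produce the single-crossover classes c + + and + br e (68 + 64 = 132) plus the double crossovers (33).
RF(c–e) = (132 + 33) / 1903 = 165/1903 = 0.0867 → 8.7 m.u.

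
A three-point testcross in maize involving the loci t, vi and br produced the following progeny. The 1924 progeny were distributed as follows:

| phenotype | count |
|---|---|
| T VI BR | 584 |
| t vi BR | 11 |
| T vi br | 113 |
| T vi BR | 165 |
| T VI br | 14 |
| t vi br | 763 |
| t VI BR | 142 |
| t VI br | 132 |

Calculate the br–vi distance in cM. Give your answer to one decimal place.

16.7 cM

The two most frequent reciprocal classes, T VI BR and t vi br, are the parental types, so the F1 was T VI BR / t vi br.
The two rarest classes, T VI br and t vi BR, are the double crossovers. Comparing them with the parentals, only the br allele has switched, so br is the middle locus and the order is vi – br – t.
Crossovers in the vi–br interval produce the single-crossover classes T vi BR and t VI br (165 + 132 = 297) plus the double crossovers (25).
RF(vi–br) = (297 + 25) / 1924 = 322/1924 = 0.1674 → 16.7 cM.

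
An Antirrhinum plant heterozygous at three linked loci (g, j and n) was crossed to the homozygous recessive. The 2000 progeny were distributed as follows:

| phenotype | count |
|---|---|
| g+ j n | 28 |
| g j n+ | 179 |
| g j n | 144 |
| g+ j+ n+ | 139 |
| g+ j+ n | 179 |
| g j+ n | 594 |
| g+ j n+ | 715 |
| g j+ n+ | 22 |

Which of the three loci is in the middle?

n

The two most frequent reciprocal classes, g j+ n and g+ j n+, are the parental types, so the F1 was g j+ n / g+ j n+.
The two rarest classes, g j+ n+ and g+ j n, are the double crossovers. Comparing them with the parentals, only the n allele has switched, so n is the middle locus and the order is g – n – j.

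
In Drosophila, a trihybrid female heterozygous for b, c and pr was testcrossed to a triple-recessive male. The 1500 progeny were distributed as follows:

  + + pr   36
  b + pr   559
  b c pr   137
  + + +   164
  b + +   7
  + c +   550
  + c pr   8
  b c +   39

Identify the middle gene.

pr

The two most frequent reciprocal classes, + c + and b + pr, are the parental types, so the F1 was + c + / b + pr.
The two rarest classes, + c pr and b + +, are the double crossovers. Comparing them with the parentals, only the pr allele has switched, so pr is the middle locus and the order is c – pr – b.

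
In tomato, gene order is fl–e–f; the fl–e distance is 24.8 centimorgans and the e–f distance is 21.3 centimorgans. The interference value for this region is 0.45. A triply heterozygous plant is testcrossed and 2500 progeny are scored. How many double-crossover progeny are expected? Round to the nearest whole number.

73

Map distances give recombination frequencies of 0.248 and 0.213 for the two intervals.
With interference 0.45 (so coincidence = 0.55), expected double-crossover frequency = 0.248 × 0.213 × 0.55 = 0.02905.
Expected number = 0.02905 × 2500 = 72.63 ≈ 73.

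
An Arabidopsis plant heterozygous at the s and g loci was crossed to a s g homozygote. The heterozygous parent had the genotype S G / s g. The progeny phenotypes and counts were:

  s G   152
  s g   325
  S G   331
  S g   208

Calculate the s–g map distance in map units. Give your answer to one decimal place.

35.4 map units

The recombinant classes are S g and s G: 208 + 152 = 360.
Recombination frequency = 360/1016 = 0.3543 ≈ 35.4%, i.e. 35.4 map units.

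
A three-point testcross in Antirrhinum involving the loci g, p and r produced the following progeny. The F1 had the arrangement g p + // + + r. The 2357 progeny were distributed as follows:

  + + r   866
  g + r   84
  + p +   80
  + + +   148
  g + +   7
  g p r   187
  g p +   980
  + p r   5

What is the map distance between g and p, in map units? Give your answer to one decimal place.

The two rarest classes, g + + and + p r, are the double crossovers. Comparing them with the parentals, only the p allele has switched, so p is the middle locus and the order is g – p – r.
Crossovers in the g–p interval produce the single-crossover classes + p + and g + r (80 + 84 = 164) plus the double crossovers (12).
RF(g–p) = (164 + 12) / 2357 = 176/2357 = 0.0747 → 7.5 map units.

7.5 map units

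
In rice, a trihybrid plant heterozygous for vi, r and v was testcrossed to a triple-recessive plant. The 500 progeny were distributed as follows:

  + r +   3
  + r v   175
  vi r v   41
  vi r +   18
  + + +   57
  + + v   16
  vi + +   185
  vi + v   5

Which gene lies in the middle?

The two most frequent reciprocal classes, vi + + and + r v, are the parental types, so the F1 was vi + + / + r v.
The two rarest classes, vi + v and + r +, are the double crossovers. Comparing them with the parentals, only the v allele has switched, so v is the middle locus and the order is vi – v – r.

v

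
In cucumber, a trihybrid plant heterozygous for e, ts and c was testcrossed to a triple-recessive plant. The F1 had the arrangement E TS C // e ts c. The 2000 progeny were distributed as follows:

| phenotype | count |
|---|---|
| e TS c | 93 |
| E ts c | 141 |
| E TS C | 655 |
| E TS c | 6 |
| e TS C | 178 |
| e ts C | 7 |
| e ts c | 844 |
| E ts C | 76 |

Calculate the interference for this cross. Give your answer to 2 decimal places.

0.57

The two rarest classes, E TS c and e ts C, are the double crossovers. Comparing them with the parentals, only the c allele has switched, so c is the middle locus and the order is e – c – ts.
e–c: (319 + 13)/2000 = 0.1660; c–ts: (169 + 13)/2000 = 0.0910.
Expected DCO frequency = 0.1660 × 0.0910 ≈ 0.01511; observed = 13/2000 ≈ 0.00650.
Coefficient of coincidence = 0.00650/0.01511 ≈ 0.43; interference = 1 − 0.43 = 0.57.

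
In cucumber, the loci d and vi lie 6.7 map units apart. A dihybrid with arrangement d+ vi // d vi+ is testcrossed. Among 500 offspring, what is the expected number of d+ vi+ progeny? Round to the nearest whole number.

17

A map distance of 6.7 map units corresponds to a recombination frequency of 0.067.
The F1 is d+ vi / d vi+, so d+ vi+ is a recombinant gamete class with expected frequency r/2 = 0.067/2 = 0.0335.
Expected number = 0.0335 × 500 = 16.75 ≈ 17.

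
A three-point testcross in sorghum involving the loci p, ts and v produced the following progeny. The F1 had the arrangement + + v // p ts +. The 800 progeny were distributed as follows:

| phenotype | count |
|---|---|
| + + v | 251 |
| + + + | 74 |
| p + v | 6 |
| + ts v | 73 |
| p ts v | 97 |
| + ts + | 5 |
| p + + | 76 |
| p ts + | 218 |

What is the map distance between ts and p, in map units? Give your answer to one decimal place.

The two rarest classes, p + v and + ts +, are the double crossovers. Comparing them with the parentals, only the p allele has switched, so p is the middle locus and the order is v – p – ts.
Crossovers in the p–ts interval produce the single-crossover classes + ts v and p + + (73 + 76 = 149) plus the double crossovers (11).
RF(p–ts) = (149 + 11) / 800 = 160/800 = 0.2000 → 20.0 map units.

20.0 map units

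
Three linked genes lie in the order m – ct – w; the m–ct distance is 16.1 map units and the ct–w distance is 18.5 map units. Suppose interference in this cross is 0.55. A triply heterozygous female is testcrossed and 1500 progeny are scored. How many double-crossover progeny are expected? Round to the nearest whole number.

Map distances give recombination frequencies of 0.161 and 0.185 for the two intervals.
With interference 0.55 (so coincidence = 0.45), expected double-crossover frequency = 0.161 × 0.185 × 0.45 = 0.01340.
Expected number = 0.01340 × 1500 = 20.10 ≈ 20.

20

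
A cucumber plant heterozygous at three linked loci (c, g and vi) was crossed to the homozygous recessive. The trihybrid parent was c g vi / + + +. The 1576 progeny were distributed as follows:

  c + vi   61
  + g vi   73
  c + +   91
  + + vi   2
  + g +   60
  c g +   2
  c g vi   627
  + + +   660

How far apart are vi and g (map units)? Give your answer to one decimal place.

The two rarest classes, c g + and + + vi, are the double crossovers. Comparing them with the parentals, only the vi allele has switched, so vi is the middle locus and the order is g – vi – c.
Crossovers in the g–vi interval produce the single-crossover classes c + vi and + g + (61 + 60 = 121) plus the double crossovers (4).
RF(g–vi) = (121 + 4) / 1576 = 125/1576 = 0.0793 → 7.9 map units.

7.9 map units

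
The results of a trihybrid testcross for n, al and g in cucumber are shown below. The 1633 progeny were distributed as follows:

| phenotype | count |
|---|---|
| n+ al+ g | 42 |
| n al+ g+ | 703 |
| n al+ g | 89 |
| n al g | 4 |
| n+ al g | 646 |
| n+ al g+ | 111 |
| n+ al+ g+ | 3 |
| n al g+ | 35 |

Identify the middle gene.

n

The two most frequent reciprocal classes, n al+ g+ and n+ al g, are the parental types, so the F1 was n al+ g+ / n+ al g.
The two rarest classes, n+ al+ g+ and n al g, are the double crossovers. Comparing them with the parentals, only the n allele has switched, so n is the middle locus and the order is g – n – al.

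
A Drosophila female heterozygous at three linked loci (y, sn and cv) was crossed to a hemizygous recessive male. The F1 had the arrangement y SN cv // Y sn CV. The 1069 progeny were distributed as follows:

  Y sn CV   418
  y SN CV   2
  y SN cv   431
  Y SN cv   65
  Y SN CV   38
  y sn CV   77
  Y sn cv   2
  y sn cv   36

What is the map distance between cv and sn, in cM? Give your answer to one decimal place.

7.3 cM

The two rarest classes, y SN CV and Y sn cv, are the double crossovers. Comparing them with the parentals, only the cv allele has switched, so cv is the middle locus and the order is sn – cv – y.
Crossovers in the sn–cv interval produce the single-crossover classes y sn cv and Y SN CV (36 + 38 = 74) plus the double crossovers (4).
RF(sn–cv) = (74 + 4) / 1069 = 78/1069 = 0.0730 → 7.3 cM.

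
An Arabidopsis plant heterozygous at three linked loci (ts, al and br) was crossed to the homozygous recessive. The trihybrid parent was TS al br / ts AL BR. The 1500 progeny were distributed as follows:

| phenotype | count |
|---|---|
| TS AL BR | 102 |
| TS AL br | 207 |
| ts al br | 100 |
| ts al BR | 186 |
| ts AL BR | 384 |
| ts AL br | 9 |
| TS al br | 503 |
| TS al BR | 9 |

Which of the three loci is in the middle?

br

The two rarest classes, TS al BR and ts AL br, are the double crossovers. Comparing them with the parentals, only the br allele has switched, so br is the middle locus and the order is ts – br – al.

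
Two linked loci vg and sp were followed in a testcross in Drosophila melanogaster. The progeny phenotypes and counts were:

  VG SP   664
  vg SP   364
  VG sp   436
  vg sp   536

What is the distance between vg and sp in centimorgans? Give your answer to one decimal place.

40.0 centimorgans

The two most frequent classes, VG SP (664) and vg sp (536), are the parental types, so the F1 was VG SP / vg sp.
The recombinant classes are VG sp and vg SP: 436 + 364 = 800.
Recombination frequency = 800/2000 = 0.4000 ≈ 40.0%, i.e. 40.0 centimorgans.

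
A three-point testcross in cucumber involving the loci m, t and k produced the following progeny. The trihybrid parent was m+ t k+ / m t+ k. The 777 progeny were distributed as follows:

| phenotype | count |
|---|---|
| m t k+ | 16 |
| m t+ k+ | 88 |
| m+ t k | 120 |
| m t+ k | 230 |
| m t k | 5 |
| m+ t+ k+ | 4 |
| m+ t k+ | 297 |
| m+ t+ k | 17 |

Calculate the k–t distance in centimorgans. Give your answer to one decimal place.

27.9 centimorgans

The two rarest classes, m+ t+ k+ and m t k, are the double crossovers. Comparing them with the parentals, only the t allele has switched, so t is the middle locus and the order is k – t – m.
Crossovers in the k–t interval produce the single-crossover classes m+ t k and m t+ k+ (120 + 88 = 208) plus the double crossovers (9).
RF(k–t) = (208 + 9) / 777 = 217/777 = 0.2793 → 27.9 centimorgans.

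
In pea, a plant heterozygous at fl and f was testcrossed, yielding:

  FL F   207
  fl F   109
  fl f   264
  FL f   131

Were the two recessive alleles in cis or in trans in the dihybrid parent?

The two most frequent classes are FL F (207) and fl f (264); these are the parental (non-recombinant) types.
So the F1 carried FL F on one chromosome and fl f on the other — the recessive alleles are on the same chromosome (cis / coupling).

cis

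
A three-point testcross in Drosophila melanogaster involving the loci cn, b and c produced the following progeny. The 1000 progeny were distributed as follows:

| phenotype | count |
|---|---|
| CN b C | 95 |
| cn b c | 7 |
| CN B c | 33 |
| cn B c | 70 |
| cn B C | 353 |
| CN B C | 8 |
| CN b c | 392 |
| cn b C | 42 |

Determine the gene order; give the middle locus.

The two most frequent reciprocal classes, cn B C and CN b c, are the parental types, so the F1 was cn B C / CN b c.
The two rarest classes, CN B C and cn b c, are the double crossovers. Comparing them with the parentals, only the cn allele has switched, so cn is the middle locus and the order is b – cn – c.

cn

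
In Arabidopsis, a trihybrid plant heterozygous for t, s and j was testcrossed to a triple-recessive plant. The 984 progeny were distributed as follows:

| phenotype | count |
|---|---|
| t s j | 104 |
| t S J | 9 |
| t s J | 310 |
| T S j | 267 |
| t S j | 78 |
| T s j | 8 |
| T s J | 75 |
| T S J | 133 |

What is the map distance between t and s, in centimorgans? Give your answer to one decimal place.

17.3 centimorgans

The two most frequent reciprocal classes, t s J and T S j, are the parental types, so the F1 was t s J / T S j.
The two rarest classes, t S J and T s j, are the double crossovers. Comparing them with the parentals, only the s allele has switched, so s is the middle locus and the order is t – s – j.
Crossovers in the t–s interval produce the single-crossover classes T s J and t S j (75 + 78 = 153) plus the double crossovers (17).
RF(t–s) = (153 + 17) / 984 = 170/984 = 0.1728 → 17.3 centimorgans.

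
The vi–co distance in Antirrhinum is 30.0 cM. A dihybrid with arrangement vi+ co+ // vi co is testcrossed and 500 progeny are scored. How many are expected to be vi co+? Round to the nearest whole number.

75

A map distance of 30.0 cM corresponds to a recombination frequency of 0.300.
The F1 is vi+ co+ / vi co, so vi co+ is a recombinant gamete class with expected frequency r/2 = 0.300/2 = 0.1500.
Expected number = 0.1500 × 500 = 75.00 ≈ 75.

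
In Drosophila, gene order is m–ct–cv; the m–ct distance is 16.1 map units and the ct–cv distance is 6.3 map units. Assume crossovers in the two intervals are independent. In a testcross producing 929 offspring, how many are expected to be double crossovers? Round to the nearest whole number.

Map distances give recombination frequencies of 0.161 and 0.063 for the two intervals.
With no interference, expected double-crossover frequency = 0.161 × 0.063 = 0.01014.
Expected number = 0.01014 × 929 = 9.42 ≈ 9.

9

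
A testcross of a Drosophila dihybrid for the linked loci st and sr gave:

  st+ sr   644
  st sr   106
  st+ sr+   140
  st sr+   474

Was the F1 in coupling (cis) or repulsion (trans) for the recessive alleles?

The two most frequent classes are st+ sr (644) and st sr+ (474); these are the parental (non-recombinant) types.
So the F1 carried st+ sr on one chromosome and st sr+ on the other — the recessive alleles are on opposite chromosomes (trans / repulsion).

trans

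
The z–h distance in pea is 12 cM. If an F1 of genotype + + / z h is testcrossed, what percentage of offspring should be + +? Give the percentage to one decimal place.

44.0%

A map distance of 12 cM corresponds to a recombination frequency of 0.120.
The F1 is + + / z h, so + + is a parental gamete class with expected frequency (1 − r)/2 = 0.880/2 = 0.4400.
That is 0.4400 = 44.0% of the progeny.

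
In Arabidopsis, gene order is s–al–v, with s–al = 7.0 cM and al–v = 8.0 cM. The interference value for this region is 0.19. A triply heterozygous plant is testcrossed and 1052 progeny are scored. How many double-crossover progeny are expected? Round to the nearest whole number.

5

Map distances give recombination frequencies of 0.070 and 0.080 for the two intervals.
With interference 0.19 (so coincidence = 0.81), expected double-crossover frequency = 0.070 × 0.080 × 0.81 = 0.00454.
Expected number = 0.00454 × 1052 = 4.77 ≈ 5.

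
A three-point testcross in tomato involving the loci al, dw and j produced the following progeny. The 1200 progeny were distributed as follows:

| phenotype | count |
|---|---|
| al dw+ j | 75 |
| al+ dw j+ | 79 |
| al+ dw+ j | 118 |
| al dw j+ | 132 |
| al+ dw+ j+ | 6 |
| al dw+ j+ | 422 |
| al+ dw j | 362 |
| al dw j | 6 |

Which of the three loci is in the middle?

al

The two most frequent reciprocal classes, al+ dw j and al dw+ j+, are the parental types, so the F1 was al+ dw j / al dw+ j+.
The two rarest classes, al dw j and al+ dw+ j+, are the double crossovers. Comparing them with the parentals, only the al allele has switched, so al is the middle locus and the order is dw – al – j.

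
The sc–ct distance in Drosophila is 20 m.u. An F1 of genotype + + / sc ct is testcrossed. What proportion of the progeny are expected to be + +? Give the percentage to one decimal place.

A map distance of 20 m.u. corresponds to a recombination frequency of 0.200.
The F1 is + + / sc ct, so + + is a parental gamete class with expected frequency (1 − r)/2 = 0.800/2 = 0.4000.
That is 0.4000 = 40.0% of the progeny.

40.0%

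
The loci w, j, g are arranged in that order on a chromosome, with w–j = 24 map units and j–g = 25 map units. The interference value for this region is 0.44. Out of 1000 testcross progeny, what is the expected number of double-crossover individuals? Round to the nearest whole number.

Map distances give recombination frequencies of 0.240 and 0.250 for the two intervals.
With interference 0.44 (so coincidence = 0.56), expected double-crossover frequency = 0.240 × 0.250 × 0.56 = 0.03360.
Expected number = 0.03360 × 1000 = 33.60 ≈ 34.

34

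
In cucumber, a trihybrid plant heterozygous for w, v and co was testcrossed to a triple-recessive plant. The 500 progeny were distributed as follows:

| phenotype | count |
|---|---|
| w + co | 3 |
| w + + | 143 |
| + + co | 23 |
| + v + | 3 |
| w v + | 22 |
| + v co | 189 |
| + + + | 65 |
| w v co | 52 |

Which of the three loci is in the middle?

co

The two most frequent reciprocal classes, w + + and + v co, are the parental types, so the F1 was w + + / + v co.
The two rarest classes, w + co and + v +, are the double crossovers. Comparing them with the parentals, only the co allele has switched, so co is the middle locus and the order is v – co – w.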